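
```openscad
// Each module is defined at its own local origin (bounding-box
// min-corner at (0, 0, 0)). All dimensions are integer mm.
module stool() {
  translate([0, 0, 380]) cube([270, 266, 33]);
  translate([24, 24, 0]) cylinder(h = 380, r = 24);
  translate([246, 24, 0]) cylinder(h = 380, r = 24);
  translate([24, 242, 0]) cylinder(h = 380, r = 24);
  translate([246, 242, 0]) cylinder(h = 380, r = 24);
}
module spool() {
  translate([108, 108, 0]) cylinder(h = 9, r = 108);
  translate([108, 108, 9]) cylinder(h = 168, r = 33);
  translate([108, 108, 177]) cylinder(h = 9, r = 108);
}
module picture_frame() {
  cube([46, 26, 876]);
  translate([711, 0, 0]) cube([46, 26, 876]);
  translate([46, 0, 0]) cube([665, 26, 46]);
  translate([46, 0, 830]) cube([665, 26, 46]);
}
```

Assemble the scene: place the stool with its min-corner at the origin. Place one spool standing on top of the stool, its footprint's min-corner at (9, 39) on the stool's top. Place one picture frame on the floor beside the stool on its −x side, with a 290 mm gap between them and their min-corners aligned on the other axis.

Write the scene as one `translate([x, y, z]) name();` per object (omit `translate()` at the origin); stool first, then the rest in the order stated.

stool();
translate([9, 39, 413]) spool();
translate([-1047, 0, 0]) picture_frame();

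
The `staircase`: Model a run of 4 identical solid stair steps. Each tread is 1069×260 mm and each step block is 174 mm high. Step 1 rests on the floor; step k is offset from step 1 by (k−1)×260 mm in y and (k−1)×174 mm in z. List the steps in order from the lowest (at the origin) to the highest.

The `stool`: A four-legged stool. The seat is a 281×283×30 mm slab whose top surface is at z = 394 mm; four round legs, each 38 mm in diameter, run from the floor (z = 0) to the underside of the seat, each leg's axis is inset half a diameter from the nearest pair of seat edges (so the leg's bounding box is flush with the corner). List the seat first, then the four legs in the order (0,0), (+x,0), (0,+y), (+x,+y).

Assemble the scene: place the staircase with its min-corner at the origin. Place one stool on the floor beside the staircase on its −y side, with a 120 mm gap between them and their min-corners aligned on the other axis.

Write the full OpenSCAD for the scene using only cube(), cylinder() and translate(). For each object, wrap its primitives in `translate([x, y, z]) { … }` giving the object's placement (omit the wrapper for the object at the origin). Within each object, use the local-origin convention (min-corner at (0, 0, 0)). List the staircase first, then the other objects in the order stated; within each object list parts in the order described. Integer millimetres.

cube([1069, 260, 174]);
translate([0, 260, 174]) cube([1069, 260, 174]);
translate([0, 520, 348]) cube([1069, 260, 174]);
translate([0, 780, 522]) cube([1069, 260, 174]);
translate([0, -403, 0]) {
  translate([0, 0, 364]) cube([281, 283, 30]);
  translate([19, 19, 0]) cylinder(h = 364, r = 19);
  translate([262, 19, 0]) cylinder(h = 364, r = 19);
  translate([19, 264, 0]) cylinder(h = 364, r = 19);
  translate([262, 264, 0]) cylinder(h = 364, r = 19);
}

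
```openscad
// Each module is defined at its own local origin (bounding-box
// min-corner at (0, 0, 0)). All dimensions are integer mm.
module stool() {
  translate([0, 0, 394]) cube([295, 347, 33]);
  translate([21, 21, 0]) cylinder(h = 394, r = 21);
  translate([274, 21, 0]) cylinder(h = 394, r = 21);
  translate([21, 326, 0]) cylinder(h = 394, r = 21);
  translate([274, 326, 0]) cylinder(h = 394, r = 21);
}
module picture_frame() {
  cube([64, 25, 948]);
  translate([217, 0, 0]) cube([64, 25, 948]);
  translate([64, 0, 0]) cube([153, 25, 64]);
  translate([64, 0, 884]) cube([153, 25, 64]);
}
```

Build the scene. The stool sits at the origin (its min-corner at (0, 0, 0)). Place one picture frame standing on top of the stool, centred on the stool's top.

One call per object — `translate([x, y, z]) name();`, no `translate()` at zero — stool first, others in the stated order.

stool();
translate([7, 161, 427]) picture_frame();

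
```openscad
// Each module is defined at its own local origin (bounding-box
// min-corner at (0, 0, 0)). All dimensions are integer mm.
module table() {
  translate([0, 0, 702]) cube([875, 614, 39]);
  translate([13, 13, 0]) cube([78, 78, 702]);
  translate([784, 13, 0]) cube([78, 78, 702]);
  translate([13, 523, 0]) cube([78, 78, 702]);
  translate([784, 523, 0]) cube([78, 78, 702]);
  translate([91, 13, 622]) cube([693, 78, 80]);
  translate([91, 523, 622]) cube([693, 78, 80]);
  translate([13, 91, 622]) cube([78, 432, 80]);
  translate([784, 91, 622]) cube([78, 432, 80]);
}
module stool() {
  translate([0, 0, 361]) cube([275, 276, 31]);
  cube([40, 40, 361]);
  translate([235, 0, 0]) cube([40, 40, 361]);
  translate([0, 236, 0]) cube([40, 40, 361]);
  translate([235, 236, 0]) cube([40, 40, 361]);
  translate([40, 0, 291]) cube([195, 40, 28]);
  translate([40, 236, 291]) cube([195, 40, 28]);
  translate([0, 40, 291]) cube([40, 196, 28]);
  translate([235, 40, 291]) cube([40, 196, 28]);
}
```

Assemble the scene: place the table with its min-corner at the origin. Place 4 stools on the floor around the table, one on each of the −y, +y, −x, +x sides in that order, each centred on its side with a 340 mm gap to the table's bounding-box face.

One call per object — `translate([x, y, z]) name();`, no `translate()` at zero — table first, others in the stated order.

table();
translate([300, -616, 0]) stool();
translate([300, 954, 0]) stool();
translate([-615, 169, 0]) stool();
translate([1215, 169, 0]) stool();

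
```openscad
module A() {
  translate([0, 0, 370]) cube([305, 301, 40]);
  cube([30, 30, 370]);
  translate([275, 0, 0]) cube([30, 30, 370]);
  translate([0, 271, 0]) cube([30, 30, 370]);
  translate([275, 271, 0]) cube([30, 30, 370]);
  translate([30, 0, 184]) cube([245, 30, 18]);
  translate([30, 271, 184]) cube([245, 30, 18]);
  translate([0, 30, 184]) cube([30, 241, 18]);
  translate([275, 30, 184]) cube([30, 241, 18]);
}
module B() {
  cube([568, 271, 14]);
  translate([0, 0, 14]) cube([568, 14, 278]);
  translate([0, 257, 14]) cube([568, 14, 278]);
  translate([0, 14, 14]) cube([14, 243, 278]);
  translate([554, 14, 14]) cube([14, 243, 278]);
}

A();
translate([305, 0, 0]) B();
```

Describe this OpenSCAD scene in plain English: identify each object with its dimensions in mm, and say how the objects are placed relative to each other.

A is a four-legged stool. The seat is 305×301 mm, 40 mm thick, top at z = 410 mm. It stands on four square legs, each 30×30 mm in cross-section, from z = 0 to the seat underside, each flush with a corner of the seat. Four stretchers, 30 mm wide and 18 mm tall, connect adjacent legs with their undersides at z = 184 mm, each running between the inner faces of the legs it joins and aligned with the legs' outer faces on the other axis.

B is an open-topped rectangular box: outside dimensions 568×271×292 mm, with a uniform wall and base thickness of 14 mm. The base is a full 568×271 slab on the floor; four walls sit on top of the base. The front and back walls (the −y and +y sides) span the full width; the two side walls fit between them.

The open box is against the stool's +x side, with their −y faces flush.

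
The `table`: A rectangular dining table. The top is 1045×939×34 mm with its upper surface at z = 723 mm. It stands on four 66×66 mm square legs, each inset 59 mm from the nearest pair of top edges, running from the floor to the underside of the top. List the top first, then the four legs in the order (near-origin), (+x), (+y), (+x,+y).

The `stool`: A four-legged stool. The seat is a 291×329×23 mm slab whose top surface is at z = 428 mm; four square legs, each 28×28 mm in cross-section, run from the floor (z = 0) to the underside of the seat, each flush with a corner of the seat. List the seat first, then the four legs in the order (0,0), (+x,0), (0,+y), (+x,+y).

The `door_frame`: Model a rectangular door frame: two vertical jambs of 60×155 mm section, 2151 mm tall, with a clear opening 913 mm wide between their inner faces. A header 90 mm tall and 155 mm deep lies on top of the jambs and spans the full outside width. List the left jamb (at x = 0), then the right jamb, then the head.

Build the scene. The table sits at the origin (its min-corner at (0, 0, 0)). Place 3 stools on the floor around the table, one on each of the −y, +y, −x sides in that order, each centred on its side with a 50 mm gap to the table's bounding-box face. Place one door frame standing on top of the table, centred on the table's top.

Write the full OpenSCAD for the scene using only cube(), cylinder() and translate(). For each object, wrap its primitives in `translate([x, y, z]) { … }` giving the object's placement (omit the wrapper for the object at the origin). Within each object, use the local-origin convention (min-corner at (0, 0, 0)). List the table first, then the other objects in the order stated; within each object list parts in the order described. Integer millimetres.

translate([0, 0, 689]) cube([1045, 939, 34]);
translate([59, 59, 0]) cube([66, 66, 689]);
translate([920, 59, 0]) cube([66, 66, 689]);
translate([59, 814, 0]) cube([66, 66, 689]);
translate([920, 814, 0]) cube([66, 66, 689]);
translate([377, -379, 0]) {
  translate([0, 0, 405]) cube([291, 329, 23]);
  cube([28, 28, 405]);
  translate([263, 0, 0]) cube([28, 28, 405]);
  translate([0, 301, 0]) cube([28, 28, 405]);
  translate([263, 301, 0]) cube([28, 28, 405]);
}
translate([377, 989, 0]) {
  translate([0, 0, 405]) cube([291, 329, 23]);
  cube([28, 28, 405]);
  translate([263, 0, 0]) cube([28, 28, 405]);
  translate([0, 301, 0]) cube([28, 28, 405]);
  translate([263, 301, 0]) cube([28, 28, 405]);
}
translate([-341, 305, 0]) {
  translate([0, 0, 405]) cube([291, 329, 23]);
  cube([28, 28, 405]);
  translate([263, 0, 0]) cube([28, 28, 405]);
  translate([0, 301, 0]) cube([28, 28, 405]);
  translate([263, 301, 0]) cube([28, 28, 405]);
}
translate([6, 392, 723]) {
  cube([60, 155, 2151]);
  translate([973, 0, 0]) cube([60, 155, 2151]);
  translate([0, 0, 2151]) cube([1033, 155, 90]);
}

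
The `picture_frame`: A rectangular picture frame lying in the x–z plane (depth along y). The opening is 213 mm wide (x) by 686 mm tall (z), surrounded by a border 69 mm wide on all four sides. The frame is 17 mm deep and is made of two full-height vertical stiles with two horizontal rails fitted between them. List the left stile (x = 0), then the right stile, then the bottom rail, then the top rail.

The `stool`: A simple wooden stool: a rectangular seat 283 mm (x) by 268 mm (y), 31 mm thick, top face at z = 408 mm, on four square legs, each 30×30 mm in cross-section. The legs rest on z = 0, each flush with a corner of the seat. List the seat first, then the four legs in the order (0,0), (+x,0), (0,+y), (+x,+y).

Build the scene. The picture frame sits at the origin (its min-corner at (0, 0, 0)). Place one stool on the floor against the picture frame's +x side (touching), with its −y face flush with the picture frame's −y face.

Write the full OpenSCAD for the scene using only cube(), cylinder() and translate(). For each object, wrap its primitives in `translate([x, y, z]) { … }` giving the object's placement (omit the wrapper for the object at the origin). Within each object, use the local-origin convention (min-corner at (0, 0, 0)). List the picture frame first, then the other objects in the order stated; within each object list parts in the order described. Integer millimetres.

cube([69, 17, 824]);
translate([282, 0, 0]) cube([69, 17, 824]);
translate([69, 0, 0]) cube([213, 17, 69]);
translate([69, 0, 755]) cube([213, 17, 69]);
translate([351, 0, 0]) {
  translate([0, 0, 377]) cube([283, 268, 31]);
  cube([30, 30, 377]);
  translate([253, 0, 0]) cube([30, 30, 377]);
  translate([0, 238, 0]) cube([30, 30, 377]);
  translate([253, 238, 0]) cube([30, 30, 377]);
}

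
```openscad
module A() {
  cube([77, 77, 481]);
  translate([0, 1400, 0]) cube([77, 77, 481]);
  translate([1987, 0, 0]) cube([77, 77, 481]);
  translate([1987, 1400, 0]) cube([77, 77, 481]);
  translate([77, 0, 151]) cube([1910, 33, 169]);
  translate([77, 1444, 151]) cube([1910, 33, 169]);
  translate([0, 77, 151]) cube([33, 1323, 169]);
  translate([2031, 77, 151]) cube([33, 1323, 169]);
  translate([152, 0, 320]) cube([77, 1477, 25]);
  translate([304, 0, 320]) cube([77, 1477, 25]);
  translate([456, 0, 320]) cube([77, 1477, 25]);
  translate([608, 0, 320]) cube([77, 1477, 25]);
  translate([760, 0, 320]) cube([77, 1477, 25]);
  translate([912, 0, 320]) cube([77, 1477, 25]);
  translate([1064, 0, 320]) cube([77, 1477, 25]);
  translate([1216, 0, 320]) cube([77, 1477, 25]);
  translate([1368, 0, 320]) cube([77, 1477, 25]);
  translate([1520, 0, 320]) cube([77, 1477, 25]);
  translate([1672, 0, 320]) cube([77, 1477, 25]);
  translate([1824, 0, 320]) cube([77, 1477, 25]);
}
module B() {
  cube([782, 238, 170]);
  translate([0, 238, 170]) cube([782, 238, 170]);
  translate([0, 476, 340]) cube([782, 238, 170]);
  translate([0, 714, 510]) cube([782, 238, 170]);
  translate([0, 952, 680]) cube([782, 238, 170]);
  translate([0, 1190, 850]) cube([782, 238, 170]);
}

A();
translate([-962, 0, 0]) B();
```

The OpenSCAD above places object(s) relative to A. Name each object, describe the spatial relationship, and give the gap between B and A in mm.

A is a bed frame. B is a staircase. The staircase is on the floor beside the bed frame on its −x side. The gap between the staircase and the bed frame is 180 mm.

The staircase's nearest face is 180 mm from the bed frame's −x face.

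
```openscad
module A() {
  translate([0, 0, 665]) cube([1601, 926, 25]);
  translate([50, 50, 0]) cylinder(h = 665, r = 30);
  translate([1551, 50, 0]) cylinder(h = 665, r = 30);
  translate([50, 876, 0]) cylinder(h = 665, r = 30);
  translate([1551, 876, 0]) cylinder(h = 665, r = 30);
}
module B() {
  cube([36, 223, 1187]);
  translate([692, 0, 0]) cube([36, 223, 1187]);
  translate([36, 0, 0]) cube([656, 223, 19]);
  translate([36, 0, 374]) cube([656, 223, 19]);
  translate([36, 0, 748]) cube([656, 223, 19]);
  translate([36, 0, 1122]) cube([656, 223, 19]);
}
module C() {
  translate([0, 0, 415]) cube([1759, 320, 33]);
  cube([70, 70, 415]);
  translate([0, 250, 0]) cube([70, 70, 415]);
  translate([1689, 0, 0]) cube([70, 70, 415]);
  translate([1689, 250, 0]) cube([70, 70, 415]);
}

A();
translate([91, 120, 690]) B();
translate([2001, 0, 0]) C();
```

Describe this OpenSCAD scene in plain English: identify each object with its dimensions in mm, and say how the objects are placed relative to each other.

A is a rectangular dining table. The top is 1601×926×25 mm with its upper surface at z = 690 mm. It stands on four round legs of 60 mm diameter, each leg's bounding box inset 20 mm from the nearest pair of top edges, running from the floor to the underside of the top.

B is an open bookshelf. Two side panels, each 36 mm thick, 223 mm deep and 1187 mm tall, stand 728 mm apart (outside-to-outside). Between them sit 4 shelves, each 19 mm thick and 223 mm deep, spanning the full gap between the sides. The bottom shelf rests on the floor (its underside at z = 0) and the clear gap between one shelf's top and the next shelf's underside is 355 mm.

C is a bench: a 1759×320 mm seat slab, 33 mm thick, top at z = 448 mm, on four 70×70 mm square legs flush with the seat corners and standing on z = 0.

The bookshelf is on top of the table. The bench is on the floor beside the table on its +x side.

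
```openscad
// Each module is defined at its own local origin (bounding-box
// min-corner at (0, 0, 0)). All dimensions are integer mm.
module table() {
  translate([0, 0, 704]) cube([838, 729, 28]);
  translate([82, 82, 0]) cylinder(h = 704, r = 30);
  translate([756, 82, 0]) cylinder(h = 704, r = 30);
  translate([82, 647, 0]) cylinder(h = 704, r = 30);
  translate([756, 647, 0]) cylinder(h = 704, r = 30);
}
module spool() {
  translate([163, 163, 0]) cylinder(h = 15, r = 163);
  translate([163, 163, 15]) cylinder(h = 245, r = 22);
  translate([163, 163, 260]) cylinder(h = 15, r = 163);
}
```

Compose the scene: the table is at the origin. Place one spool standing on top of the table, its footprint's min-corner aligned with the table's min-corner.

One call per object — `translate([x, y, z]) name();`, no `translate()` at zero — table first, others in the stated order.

table();
translate([0, 0, 732]) spool();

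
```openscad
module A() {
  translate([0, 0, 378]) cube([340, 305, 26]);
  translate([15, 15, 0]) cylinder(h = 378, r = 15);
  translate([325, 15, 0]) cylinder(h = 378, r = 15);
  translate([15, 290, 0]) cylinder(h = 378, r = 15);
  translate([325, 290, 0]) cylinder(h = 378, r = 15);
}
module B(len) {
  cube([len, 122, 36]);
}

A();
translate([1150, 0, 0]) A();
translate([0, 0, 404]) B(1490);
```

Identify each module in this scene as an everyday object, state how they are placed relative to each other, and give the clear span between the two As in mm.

A is a stool. B is a beam. A beam spans the tops of two stools. The clear span between the two stools is 810 mm.

Second stool starts at x = 1150; first ends at x = 340; clear span = 1150 − 340 = 810 mm.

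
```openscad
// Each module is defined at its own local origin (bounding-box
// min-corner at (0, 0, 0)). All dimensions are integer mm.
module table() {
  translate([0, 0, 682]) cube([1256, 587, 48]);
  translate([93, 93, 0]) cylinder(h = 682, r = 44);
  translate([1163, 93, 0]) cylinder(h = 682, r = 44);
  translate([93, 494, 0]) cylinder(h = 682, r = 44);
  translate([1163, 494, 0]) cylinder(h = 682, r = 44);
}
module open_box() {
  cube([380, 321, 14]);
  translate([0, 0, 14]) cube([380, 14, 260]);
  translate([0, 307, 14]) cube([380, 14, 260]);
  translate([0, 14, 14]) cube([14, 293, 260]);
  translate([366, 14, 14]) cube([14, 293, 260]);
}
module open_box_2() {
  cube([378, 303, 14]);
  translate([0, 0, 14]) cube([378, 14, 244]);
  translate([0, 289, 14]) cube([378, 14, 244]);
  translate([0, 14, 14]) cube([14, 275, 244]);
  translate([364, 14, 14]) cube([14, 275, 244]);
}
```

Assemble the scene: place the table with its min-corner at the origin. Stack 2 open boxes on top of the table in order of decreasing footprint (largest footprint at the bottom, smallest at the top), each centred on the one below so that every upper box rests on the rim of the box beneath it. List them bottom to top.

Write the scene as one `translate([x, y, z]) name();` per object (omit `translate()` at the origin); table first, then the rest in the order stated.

table();
translate([438, 133, 730]) open_box();
translate([439, 142, 1004]) open_box_2();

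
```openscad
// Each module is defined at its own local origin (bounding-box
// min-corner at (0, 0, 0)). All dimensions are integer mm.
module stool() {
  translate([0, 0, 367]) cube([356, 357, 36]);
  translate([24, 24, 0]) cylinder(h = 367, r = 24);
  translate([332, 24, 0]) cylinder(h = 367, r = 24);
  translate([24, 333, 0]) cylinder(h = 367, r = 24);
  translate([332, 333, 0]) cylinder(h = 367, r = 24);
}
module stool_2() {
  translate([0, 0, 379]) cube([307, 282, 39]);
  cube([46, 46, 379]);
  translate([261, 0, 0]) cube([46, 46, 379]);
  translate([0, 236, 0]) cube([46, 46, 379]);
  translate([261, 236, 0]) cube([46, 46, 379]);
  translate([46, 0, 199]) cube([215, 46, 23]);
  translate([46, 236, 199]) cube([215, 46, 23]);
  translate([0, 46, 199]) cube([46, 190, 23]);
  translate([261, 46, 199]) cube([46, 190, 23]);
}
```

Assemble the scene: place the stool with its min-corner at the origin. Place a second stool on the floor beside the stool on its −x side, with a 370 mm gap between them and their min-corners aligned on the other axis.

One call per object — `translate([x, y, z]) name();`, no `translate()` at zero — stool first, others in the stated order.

stool();
translate([-677, 0, 0]) stool_2();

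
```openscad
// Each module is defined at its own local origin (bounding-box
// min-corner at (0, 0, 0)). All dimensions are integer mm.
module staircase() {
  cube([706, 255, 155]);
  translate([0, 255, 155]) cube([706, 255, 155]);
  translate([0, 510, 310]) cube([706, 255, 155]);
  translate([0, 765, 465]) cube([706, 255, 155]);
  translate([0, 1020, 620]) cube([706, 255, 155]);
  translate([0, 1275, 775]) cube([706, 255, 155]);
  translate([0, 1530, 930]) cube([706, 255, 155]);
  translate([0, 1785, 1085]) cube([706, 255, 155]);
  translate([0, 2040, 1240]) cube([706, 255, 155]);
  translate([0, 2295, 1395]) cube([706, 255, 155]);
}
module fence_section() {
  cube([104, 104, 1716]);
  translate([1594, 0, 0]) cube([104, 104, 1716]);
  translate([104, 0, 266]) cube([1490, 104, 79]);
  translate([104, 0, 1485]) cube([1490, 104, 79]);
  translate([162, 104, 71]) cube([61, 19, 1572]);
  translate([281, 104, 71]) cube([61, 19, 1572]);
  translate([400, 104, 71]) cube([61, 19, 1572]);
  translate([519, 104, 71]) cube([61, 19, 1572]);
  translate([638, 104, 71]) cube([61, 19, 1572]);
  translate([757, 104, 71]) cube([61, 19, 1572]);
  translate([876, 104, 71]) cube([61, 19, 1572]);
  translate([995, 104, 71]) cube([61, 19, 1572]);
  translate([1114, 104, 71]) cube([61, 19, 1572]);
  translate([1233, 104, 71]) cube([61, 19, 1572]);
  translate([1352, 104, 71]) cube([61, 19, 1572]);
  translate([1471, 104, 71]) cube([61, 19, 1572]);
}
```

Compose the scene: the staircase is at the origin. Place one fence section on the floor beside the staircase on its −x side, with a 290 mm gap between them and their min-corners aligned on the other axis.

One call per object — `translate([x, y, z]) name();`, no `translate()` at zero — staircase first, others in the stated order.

staircase();
translate([-1988, 0, 0]) fence_section();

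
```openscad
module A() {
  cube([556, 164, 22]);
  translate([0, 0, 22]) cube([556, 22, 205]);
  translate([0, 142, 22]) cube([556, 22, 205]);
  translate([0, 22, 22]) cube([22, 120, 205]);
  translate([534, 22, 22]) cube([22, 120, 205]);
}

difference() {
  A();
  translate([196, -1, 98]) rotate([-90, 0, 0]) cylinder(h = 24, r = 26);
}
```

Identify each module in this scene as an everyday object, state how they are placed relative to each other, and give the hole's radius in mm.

The subtracted cylinder has r = 26 mm.

A is an open box. The open box has a circular hole through its front wall. The hole's radius is 26 mm.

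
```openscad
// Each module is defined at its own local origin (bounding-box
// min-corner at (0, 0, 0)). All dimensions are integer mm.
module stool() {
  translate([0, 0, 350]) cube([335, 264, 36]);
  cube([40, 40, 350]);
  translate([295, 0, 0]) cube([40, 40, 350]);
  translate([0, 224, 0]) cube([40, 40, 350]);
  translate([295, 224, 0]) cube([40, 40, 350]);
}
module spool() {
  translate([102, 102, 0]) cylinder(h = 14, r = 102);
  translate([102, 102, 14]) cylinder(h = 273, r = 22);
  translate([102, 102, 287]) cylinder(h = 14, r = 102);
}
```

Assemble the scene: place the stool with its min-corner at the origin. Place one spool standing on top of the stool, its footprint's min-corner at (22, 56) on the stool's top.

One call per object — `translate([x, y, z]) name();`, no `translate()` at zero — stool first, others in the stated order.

stool();
translate([22, 56, 386]) spool();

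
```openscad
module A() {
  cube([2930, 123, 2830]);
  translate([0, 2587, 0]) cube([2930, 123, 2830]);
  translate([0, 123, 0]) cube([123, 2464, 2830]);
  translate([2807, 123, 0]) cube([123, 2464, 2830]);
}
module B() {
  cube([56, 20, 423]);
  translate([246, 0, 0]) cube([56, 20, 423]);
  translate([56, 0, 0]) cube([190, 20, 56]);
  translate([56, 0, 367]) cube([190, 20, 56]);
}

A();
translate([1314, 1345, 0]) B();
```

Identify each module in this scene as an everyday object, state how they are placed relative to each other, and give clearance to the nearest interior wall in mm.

Clearances: x = 1191, y = 1222; minimum 1191 mm.

A is a house frame. B is a picture frame. The picture frame sits inside the house frame, centred. The clearance to the nearest interior wall is 1191 mm.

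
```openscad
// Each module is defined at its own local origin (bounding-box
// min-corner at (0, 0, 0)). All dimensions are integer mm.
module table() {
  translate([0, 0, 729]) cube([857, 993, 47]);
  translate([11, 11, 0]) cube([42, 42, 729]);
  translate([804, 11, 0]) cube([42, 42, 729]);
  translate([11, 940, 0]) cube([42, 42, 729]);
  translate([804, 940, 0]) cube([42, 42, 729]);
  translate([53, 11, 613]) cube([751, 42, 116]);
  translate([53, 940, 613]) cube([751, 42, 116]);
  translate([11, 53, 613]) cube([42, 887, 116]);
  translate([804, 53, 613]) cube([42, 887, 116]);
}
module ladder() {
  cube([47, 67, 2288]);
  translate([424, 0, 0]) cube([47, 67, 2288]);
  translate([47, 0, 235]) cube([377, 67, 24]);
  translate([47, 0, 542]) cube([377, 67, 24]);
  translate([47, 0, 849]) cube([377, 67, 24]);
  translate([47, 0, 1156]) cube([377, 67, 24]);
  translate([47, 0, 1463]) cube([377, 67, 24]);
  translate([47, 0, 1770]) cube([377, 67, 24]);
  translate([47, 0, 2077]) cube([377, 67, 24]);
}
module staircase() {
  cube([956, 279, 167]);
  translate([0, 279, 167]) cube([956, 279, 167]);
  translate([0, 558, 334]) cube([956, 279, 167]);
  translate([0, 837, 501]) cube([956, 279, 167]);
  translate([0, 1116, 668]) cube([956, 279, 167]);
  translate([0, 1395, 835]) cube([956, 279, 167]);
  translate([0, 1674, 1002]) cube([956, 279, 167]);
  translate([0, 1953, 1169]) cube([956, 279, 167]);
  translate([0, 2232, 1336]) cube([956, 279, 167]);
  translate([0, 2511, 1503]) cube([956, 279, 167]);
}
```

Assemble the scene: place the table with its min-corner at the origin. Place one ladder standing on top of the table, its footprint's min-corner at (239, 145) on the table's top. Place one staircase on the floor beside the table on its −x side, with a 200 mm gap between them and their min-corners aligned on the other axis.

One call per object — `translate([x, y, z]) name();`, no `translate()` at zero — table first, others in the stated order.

table();
translate([239, 145, 776]) ladder();
translate([-1156, 0, 0]) staircase();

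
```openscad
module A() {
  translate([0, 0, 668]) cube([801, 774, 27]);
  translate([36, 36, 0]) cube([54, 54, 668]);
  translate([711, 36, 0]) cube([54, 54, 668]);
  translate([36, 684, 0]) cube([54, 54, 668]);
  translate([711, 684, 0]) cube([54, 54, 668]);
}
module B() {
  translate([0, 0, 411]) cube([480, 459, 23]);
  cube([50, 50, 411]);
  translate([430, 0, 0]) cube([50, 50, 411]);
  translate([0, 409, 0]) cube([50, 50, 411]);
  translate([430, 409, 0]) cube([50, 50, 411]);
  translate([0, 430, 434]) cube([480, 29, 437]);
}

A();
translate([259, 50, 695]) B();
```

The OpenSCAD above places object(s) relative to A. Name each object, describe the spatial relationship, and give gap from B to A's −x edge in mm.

The chair's min-x is at 259; the table's min-x is 0; gap = 259 mm.

A is a table. B is a chair. The chair is on top of the table. The gap from the chair to the table's −x edge is 259 mm.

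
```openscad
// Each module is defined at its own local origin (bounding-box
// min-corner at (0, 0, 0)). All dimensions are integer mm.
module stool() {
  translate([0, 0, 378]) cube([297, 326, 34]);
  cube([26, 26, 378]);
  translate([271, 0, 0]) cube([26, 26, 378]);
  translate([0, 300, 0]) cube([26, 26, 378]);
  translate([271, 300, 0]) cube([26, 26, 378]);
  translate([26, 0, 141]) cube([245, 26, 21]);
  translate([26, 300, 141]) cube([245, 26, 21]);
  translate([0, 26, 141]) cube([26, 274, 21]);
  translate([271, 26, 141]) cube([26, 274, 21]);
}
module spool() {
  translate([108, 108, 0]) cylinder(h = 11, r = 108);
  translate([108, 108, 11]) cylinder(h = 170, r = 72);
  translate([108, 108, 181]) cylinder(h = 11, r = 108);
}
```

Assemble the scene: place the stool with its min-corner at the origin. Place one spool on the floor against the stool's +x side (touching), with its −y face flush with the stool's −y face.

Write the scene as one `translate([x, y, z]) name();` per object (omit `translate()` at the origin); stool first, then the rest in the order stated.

stool();
translate([297, 0, 0]) spool();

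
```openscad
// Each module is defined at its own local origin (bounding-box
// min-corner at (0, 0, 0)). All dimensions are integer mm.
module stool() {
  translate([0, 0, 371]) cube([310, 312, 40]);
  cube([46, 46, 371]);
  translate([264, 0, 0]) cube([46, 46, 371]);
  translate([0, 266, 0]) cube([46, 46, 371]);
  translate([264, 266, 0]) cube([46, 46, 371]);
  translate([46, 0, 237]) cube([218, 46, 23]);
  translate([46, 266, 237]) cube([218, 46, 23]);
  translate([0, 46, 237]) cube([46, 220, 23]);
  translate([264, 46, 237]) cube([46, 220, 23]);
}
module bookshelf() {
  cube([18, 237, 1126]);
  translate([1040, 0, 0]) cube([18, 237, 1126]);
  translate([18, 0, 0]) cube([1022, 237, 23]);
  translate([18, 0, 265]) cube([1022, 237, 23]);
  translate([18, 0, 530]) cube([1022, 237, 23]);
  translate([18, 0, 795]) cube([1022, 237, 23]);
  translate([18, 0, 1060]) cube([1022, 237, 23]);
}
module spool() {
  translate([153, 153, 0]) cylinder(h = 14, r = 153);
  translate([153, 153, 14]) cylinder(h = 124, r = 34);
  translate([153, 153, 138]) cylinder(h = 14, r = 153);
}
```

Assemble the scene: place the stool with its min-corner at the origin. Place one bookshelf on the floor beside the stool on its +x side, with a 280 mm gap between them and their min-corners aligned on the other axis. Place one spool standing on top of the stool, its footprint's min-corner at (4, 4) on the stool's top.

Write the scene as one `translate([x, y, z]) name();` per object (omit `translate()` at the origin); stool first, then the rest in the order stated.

stool();
translate([590, 0, 0]) bookshelf();
translate([4, 4, 411]) spool();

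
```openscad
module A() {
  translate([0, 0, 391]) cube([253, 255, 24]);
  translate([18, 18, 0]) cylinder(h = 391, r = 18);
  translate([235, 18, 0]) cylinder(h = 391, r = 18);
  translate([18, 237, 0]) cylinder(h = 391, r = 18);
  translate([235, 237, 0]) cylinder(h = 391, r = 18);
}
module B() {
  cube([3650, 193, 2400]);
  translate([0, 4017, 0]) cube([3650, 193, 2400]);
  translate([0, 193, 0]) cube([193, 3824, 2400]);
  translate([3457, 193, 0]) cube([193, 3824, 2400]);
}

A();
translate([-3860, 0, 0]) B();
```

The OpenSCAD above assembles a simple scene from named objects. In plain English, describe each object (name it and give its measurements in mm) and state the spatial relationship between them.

A is a four-legged stool. The seat is a 253×255×24 mm slab whose top surface is at z = 415 mm; four round legs, each 36 mm in diameter, run from the floor (z = 0) to the underside of the seat, each leg's axis is inset half a diameter from the nearest pair of seat edges (so the leg's bounding box is flush with the corner).

B is a box-shaped house frame (walls only): outside footprint 3650×4210 mm, wall height 2400 mm, wall thickness 193 mm. The two y-facing walls run the full x-width; the two x-facing walls fit between the inner faces of the y-facing walls.

The house frame is on the floor beside the stool on its −x side.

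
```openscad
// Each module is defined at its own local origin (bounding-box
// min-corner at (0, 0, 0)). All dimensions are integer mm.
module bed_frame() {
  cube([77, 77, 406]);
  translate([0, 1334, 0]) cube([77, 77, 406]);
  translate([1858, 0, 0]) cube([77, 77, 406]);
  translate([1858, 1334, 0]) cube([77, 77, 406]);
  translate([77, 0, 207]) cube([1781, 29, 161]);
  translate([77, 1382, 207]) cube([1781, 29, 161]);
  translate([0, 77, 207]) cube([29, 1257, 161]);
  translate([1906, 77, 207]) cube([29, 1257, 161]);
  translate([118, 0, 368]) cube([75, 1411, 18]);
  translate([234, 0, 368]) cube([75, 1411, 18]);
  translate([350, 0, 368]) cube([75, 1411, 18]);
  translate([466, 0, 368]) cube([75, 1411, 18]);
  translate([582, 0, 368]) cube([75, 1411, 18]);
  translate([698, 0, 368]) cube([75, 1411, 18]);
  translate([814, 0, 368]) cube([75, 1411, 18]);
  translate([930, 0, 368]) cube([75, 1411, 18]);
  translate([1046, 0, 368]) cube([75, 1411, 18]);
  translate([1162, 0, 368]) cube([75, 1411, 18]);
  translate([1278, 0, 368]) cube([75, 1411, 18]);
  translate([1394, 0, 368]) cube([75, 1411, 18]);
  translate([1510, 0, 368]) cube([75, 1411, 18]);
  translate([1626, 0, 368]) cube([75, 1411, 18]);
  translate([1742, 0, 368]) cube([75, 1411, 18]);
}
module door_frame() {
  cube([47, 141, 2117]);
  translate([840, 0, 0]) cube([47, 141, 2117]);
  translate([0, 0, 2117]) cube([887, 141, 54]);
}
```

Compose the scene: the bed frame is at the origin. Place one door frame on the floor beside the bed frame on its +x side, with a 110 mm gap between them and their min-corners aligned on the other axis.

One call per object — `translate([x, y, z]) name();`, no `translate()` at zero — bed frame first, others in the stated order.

bed_frame();
translate([2045, 0, 0]) door_frame();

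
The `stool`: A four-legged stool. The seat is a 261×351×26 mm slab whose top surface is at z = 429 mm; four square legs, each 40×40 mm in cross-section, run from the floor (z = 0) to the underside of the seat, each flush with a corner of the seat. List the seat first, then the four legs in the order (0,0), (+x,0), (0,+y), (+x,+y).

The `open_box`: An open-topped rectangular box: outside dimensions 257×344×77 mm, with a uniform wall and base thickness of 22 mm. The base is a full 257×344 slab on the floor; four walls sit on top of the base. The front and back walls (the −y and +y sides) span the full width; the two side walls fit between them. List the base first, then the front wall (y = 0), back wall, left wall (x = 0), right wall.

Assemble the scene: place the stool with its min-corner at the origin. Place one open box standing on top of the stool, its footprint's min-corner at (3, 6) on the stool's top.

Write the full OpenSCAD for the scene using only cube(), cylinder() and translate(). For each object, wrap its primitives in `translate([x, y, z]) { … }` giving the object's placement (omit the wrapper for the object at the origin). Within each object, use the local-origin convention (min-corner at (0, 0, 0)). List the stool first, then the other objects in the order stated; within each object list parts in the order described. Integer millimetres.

translate([0, 0, 403]) cube([261, 351, 26]);
cube([40, 40, 403]);
translate([221, 0, 0]) cube([40, 40, 403]);
translate([0, 311, 0]) cube([40, 40, 403]);
translate([221, 311, 0]) cube([40, 40, 403]);
translate([3, 6, 429]) {
  cube([257, 344, 22]);
  translate([0, 0, 22]) cube([257, 22, 55]);
  translate([0, 322, 22]) cube([257, 22, 55]);
  translate([0, 22, 22]) cube([22, 300, 55]);
  translate([235, 22, 22]) cube([22, 300, 55]);
}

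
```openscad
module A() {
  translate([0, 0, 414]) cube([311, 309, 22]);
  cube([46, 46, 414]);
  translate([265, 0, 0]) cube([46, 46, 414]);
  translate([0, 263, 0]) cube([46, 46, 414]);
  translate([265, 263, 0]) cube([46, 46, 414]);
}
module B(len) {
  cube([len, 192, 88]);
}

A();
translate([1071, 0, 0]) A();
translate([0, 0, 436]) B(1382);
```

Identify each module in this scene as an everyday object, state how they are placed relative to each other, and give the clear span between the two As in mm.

Second stool starts at x = 1071; first ends at x = 311; clear span = 1071 − 311 = 760 mm.

A is a stool. B is a beam. A beam spans the tops of two stools. The clear span between the two stools is 760 mm.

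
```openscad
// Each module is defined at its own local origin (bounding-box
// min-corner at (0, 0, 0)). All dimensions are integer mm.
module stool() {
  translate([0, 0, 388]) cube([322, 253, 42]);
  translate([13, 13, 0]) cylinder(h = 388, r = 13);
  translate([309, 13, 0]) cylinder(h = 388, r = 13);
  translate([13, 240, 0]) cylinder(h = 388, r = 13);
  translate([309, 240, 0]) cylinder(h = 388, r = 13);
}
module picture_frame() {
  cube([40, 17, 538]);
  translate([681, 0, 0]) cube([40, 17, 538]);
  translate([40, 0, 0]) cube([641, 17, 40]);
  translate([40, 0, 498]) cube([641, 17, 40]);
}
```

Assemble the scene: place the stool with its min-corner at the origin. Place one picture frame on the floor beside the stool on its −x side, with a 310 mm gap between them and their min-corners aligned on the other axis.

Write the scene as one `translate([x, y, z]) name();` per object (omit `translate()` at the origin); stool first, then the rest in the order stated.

stool();
translate([-1031, 0, 0]) picture_frame();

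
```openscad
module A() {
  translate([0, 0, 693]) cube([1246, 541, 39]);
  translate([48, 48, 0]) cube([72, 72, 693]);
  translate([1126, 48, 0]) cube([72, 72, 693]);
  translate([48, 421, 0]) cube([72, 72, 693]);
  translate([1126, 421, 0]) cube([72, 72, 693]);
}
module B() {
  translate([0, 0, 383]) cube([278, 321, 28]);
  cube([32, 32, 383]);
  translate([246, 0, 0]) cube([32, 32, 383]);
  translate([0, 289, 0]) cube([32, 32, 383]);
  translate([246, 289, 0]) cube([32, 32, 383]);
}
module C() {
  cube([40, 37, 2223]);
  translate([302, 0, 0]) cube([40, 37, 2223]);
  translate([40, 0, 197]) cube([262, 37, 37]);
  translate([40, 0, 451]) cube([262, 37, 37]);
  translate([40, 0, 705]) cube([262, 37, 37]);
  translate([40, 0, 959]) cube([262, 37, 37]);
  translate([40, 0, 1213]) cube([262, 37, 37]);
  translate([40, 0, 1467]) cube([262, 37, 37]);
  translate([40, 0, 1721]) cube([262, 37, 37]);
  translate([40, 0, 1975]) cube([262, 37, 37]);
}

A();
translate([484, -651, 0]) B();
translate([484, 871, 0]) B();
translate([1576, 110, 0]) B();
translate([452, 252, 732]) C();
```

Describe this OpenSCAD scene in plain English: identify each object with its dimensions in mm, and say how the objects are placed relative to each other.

A is a table: top 1246 mm (x) × 541 mm (y), 39 mm thick, upper face at z = 732 mm, on four 72×72 mm square legs, each inset 48 mm from the nearest pair of top edges, running from z = 0 to the bottom of the top.

B is a simple wooden stool: a rectangular seat 278 mm (x) by 321 mm (y), 28 mm thick, top face at z = 411 mm, on four square legs, each 32×32 mm in cross-section. The legs rest on z = 0, each flush with a corner of the seat.

C is a straight ladder. Two 40×37 mm vertical rails, 2223 mm tall, stand 342 mm apart (outside-to-outside) with their front faces coplanar on the −y side. 8 rungs, each 37 mm deep and 37 mm tall, span between the inner faces of the rails, front faces flush with the rails. The lowest rung's underside is at z = 197 mm and rungs are spaced 254 mm apart (underside to underside).

Three stools sit around the table at the −y, +y, +x sides. The ladder is on top of the table, centred.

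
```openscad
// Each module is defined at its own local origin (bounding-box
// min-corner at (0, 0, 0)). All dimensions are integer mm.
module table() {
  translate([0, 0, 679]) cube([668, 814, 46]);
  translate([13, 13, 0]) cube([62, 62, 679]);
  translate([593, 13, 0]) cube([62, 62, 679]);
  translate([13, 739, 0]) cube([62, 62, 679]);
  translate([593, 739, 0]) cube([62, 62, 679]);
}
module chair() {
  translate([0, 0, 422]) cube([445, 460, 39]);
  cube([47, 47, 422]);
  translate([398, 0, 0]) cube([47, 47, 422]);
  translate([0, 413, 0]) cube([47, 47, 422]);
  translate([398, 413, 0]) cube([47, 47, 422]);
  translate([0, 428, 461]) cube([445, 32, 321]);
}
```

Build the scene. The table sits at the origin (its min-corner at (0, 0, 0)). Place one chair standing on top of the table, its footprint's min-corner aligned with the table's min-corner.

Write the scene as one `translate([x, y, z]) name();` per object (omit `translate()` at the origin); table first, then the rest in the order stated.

table();
translate([0, 0, 725]) chair();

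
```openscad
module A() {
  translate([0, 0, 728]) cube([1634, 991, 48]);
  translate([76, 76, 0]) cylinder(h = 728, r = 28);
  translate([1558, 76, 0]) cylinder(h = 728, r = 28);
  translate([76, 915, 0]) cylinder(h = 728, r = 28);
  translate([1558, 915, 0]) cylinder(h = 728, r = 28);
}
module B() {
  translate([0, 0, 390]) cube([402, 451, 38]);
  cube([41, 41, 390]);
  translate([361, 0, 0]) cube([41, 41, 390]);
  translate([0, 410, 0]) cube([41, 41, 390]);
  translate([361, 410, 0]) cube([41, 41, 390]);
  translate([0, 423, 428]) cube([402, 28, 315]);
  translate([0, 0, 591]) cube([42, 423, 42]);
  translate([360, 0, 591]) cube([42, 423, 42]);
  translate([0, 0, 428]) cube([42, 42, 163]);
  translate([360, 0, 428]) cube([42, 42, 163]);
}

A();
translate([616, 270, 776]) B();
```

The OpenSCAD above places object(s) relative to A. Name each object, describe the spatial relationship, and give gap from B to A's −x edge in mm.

A is a table. B is a chair. The chair is on top of the table, centred. The gap from the chair to the table's −x edge is 616 mm.

The chair's min-x is at 616; the table's min-x is 0; gap = 616 mm.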